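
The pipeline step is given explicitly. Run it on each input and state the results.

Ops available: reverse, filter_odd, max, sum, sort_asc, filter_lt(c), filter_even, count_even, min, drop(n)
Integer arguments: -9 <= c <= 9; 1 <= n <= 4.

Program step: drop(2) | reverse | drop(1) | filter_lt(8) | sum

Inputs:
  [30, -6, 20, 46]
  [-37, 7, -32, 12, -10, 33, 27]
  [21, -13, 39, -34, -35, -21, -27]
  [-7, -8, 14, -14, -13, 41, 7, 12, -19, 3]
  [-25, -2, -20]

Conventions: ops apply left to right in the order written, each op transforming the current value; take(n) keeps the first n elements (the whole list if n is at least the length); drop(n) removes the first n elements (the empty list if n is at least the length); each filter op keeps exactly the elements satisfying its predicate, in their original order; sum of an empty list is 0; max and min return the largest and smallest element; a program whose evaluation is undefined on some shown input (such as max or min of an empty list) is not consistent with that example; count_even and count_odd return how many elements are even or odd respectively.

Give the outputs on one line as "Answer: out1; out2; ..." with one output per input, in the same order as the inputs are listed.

Execution, op by op:
  [30, -6, 20, 46] -> [20, 46] -> [46, 20] -> [20] -> [] -> 0
  [-37, 7, -32, 12, -10, 33, 27] -> [-32, 12, -10, 33, 27] -> [27, 33, -10, 12, -32] -> [33, -10, 12, -32] -> [-10, -32] -> -42
  [21, -13, 39, -34, -35, -21, -27] -> [39, -34, -35, -21, -27] -> [-27, -21, -35, -34, 39] -> [-21, -35, -34, 39] -> [-21, -35, -34] -> -90
  [-7, -8, 14, -14, -13, 41, 7, 12, -19, 3] -> [14, -14, -13, 41, 7, 12, -19, 3] -> [3, -19, 12, 7, 41, -13, -14, 14] -> [-19, 12, 7, 41, -13, -14, 14] -> [-19, 7, -13, -14] -> -39
  [-25, -2, -20] -> [-20] -> [-20] -> [] -> [] -> 0

0; -42; -90; -39; 0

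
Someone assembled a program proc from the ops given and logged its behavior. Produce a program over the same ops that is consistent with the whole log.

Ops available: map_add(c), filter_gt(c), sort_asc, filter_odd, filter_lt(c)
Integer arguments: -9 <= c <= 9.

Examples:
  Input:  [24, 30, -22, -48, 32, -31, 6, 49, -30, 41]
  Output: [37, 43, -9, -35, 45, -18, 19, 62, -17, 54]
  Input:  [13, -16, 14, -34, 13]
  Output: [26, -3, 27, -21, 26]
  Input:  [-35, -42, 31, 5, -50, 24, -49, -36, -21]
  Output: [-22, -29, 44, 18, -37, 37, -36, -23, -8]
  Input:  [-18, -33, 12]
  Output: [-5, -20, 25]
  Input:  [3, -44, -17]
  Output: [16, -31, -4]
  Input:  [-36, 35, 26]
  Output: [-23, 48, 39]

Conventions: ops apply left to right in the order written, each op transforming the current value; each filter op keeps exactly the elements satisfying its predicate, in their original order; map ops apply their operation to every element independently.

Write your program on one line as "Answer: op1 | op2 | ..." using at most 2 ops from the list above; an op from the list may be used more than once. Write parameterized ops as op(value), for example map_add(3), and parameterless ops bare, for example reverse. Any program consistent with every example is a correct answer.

map_add(8) | map_add(5)

Check, running the answer program on each example:
  [24, 30, -22, -48, 32, -31, 6, 49, -30, 41] -> [32, 38, -14, -40, 40, -23, 14, 57, -22, 49] -> [37, 43, -9, -35, 45, -18, 19, 62, -17, 54]
  [13, -16, 14, -34, 13] -> [21, -8, 22, -26, 21] -> [26, -3, 27, -21, 26]
  [-35, -42, 31, 5, -50, 24, -49, -36, -21] -> [-27, -34, 39, 13, -42, 32, -41, -28, -13] -> [-22, -29, 44, 18, -37, 37, -36, -23, -8]
  [-18, -33, 12] -> [-10, -25, 20] -> [-5, -20, 25]
  [3, -44, -17] -> [11, -36, -9] -> [16, -31, -4]
  [-36, 35, 26] -> [-28, 43, 34] -> [-23, 48, 39]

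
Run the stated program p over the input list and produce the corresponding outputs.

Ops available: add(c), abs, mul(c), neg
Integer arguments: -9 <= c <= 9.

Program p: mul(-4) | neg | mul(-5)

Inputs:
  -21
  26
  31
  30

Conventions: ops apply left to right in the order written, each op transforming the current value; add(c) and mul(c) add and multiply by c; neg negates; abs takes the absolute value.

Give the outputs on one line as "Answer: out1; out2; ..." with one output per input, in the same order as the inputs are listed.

Execution, op by op:
  -21 -> 84 -> -84 -> 420
  26 -> -104 -> 104 -> -520
  31 -> -124 -> 124 -> -620
  30 -> -120 -> 120 -> -600

420; -520; -620; -600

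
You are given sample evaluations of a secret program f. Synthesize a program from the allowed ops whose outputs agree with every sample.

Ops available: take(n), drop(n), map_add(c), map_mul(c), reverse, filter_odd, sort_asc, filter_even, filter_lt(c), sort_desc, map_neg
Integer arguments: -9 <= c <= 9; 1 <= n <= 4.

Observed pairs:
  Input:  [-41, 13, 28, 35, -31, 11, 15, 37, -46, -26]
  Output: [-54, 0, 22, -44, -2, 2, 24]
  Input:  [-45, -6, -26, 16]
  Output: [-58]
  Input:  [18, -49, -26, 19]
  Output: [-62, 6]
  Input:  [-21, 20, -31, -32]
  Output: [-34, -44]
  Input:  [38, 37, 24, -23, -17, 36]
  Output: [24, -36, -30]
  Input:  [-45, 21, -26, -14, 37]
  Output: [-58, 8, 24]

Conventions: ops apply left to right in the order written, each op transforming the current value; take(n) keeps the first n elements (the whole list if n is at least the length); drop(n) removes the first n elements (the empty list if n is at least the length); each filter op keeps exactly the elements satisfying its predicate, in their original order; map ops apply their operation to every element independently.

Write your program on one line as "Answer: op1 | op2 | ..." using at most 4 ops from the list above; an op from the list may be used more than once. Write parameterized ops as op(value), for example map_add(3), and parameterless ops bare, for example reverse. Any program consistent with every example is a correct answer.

filter_odd | map_add(-8) | map_add(-5)

Check, running the answer program on each example:
  [-41, 13, 28, 35, -31, 11, 15, 37, -46, -26] -> [-41, 13, 35, -31, 11, 15, 37] -> [-49, 5, 27, -39, 3, 7, 29] -> [-54, 0, 22, -44, -2, 2, 24]
  [-45, -6, -26, 16] -> [-45] -> [-53] -> [-58]
  [18, -49, -26, 19] -> [-49, 19] -> [-57, 11] -> [-62, 6]
  [-21, 20, -31, -32] -> [-21, -31] -> [-29, -39] -> [-34, -44]
  [38, 37, 24, -23, -17, 36] -> [37, -23, -17] -> [29, -31, -25] -> [24, -36, -30]
  [-45, 21, -26, -14, 37] -> [-45, 21, 37] -> [-53, 13, 29] -> [-58, 8, 24]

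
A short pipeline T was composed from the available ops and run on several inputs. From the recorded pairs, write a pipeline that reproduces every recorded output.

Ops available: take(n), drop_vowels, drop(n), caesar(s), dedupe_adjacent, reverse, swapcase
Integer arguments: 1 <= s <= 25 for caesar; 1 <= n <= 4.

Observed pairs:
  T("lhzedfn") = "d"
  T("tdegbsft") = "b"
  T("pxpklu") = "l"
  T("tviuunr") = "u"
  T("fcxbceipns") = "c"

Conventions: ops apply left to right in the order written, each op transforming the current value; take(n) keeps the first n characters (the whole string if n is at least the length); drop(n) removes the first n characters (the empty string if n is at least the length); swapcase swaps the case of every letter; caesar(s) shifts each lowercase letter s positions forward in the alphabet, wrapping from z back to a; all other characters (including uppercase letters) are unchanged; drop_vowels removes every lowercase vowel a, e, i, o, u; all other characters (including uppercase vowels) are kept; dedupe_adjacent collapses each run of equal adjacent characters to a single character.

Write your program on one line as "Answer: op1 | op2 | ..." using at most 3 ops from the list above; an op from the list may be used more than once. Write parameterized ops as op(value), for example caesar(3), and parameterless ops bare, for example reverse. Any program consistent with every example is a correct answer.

drop(2) | take(3) | drop(2)

Check, running the answer program on each example:
  "lhzedfn" -> "zedfn" -> "zed" -> "d"
  "tdegbsft" -> "egbsft" -> "egb" -> "b"
  "pxpklu" -> "pklu" -> "pkl" -> "l"
  "tviuunr" -> "iuunr" -> "iuu" -> "u"
  "fcxbceipns" -> "xbceipns" -> "xbc" -> "c"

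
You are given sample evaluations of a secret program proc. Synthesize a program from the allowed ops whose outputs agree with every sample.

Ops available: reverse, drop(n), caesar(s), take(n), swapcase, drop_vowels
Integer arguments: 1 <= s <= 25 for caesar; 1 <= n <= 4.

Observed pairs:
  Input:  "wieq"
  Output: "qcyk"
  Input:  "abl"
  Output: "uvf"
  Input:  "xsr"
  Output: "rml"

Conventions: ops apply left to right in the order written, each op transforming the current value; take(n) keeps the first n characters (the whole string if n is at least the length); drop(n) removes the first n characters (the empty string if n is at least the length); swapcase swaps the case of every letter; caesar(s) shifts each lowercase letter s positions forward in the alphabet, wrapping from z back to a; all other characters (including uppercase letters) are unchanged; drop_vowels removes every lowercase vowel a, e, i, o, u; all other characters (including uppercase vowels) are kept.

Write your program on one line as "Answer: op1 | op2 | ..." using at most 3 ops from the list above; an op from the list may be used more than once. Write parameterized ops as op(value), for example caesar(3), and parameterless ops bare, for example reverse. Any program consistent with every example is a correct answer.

caesar(6) | caesar(14)

Check, running the answer program on each example:
  "wieq" -> "cokw" -> "qcyk"
  "abl" -> "ghr" -> "uvf"
  "xsr" -> "dyx" -> "rml"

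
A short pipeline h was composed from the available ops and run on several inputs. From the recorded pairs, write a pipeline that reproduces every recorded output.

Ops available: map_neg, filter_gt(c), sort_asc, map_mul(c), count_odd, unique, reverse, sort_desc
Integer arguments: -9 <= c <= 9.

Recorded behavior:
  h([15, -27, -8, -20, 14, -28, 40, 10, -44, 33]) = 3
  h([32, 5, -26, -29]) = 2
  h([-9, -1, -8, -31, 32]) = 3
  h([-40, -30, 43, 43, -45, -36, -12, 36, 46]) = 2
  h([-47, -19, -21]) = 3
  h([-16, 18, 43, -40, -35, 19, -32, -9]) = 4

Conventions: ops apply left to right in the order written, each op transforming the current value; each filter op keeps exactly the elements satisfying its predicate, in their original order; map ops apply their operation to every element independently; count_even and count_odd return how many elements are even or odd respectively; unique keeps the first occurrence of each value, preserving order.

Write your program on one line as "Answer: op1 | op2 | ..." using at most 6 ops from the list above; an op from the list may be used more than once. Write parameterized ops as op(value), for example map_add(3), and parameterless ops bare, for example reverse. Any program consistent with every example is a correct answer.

sort_desc | sort_asc | unique | sort_desc | count_odd

Check, running the answer program on each example:
  [15, -27, -8, -20, 14, -28, 40, 10, -44, 33] -> [40, 33, 15, 14, 10, -8, -20, -27, -28, -44] -> [-44, -28, -27, -20, -8, 10, 14, 15, 33, 40] -> [-44, -28, -27, -20, -8, 10, 14, 15, 33, 40] -> [40, 33, 15, 14, 10, -8, -20, -27, -28, -44] -> 3
  [32, 5, -26, -29] -> [32, 5, -26, -29] -> [-29, -26, 5, 32] -> [-29, -26, 5, 32] -> [32, 5, -26, -29] -> 2
  [-9, -1, -8, -31, 32] -> [32, -1, -8, -9, -31] -> [-31, -9, -8, -1, 32] -> [-31, -9, -8, -1, 32] -> [32, -1, -8, -9, -31] -> 3
  [-40, -30, 43, 43, -45, -36, -12, 36, 46] -> [46, 43, 43, 36, -12, -30, -36, -40, -45] -> [-45, -40, -36, -30, -12, 36, 43, 43, 46] -> [-45, -40, -36, -30, -12, 36, 43, 46] -> [46, 43, 36, -12, -30, -36, -40, -45] -> 2
  [-47, -19, -21] -> [-19, -21, -47] -> [-47, -21, -19] -> [-47, -21, -19] -> [-19, -21, -47] -> 3
  [-16, 18, 43, -40, -35, 19, -32, -9] -> [43, 19, 18, -9, -16, -32, -35, -40] -> [-40, -35, -32, -16, -9, 18, 19, 43] -> [-40, -35, -32, -16, -9, 18, 19, 43] -> [43, 19, 18, -9, -16, -32, -35, -40] -> 4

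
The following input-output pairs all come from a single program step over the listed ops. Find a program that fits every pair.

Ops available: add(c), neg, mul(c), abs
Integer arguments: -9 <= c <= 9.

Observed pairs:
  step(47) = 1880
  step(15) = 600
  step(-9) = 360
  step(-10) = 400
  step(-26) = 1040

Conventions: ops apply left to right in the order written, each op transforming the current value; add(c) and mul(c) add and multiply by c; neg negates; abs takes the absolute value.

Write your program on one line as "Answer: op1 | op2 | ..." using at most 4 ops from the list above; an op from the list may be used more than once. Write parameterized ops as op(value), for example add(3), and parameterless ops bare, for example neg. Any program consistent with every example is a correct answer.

mul(5) | abs | mul(8)

Check, running the answer program on each example:
  47 -> 235 -> 235 -> 1880
  15 -> 75 -> 75 -> 600
  -9 -> -45 -> 45 -> 360
  -10 -> -50 -> 50 -> 400
  -26 -> -130 -> 130 -> 1040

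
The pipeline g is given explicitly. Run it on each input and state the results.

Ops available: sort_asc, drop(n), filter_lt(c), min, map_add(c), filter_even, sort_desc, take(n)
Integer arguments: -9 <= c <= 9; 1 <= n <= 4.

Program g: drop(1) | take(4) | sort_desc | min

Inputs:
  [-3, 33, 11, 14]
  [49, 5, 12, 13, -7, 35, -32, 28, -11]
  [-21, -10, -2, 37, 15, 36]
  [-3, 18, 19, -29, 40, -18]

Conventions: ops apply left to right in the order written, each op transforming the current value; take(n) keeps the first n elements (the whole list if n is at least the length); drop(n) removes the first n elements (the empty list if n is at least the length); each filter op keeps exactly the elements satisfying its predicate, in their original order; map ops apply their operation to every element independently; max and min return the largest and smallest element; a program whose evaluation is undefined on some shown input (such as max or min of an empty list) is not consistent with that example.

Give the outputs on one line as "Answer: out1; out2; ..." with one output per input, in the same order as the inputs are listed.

Execution, op by op:
  [-3, 33, 11, 14] -> [33, 11, 14] -> [33, 11, 14] -> [33, 14, 11] -> 11
  [49, 5, 12, 13, -7, 35, -32, 28, -11] -> [5, 12, 13, -7, 35, -32, 28, -11] -> [5, 12, 13, -7] -> [13, 12, 5, -7] -> -7
  [-21, -10, -2, 37, 15, 36] -> [-10, -2, 37, 15, 36] -> [-10, -2, 37, 15] -> [37, 15, -2, -10] -> -10
  [-3, 18, 19, -29, 40, -18] -> [18, 19, -29, 40, -18] -> [18, 19, -29, 40] -> [40, 19, 18, -29] -> -29

11; -7; -10; -29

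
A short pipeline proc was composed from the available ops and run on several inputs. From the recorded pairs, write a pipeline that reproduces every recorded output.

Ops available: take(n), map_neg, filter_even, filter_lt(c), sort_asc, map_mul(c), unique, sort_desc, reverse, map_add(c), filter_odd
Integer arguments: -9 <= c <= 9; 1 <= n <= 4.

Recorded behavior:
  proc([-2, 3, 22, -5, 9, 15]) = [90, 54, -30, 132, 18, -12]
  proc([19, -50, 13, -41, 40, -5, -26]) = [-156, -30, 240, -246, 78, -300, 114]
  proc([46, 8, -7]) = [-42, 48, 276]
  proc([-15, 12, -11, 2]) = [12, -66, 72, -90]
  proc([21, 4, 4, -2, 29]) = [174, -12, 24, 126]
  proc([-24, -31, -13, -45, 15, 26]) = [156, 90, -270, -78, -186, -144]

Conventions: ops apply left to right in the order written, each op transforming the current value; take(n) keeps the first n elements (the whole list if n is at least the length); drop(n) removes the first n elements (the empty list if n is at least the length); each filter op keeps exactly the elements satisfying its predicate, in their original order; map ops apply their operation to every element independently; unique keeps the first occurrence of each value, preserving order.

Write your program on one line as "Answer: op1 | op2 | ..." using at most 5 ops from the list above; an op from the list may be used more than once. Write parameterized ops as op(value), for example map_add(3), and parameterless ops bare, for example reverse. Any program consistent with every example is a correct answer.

map_mul(3) | unique | map_mul(2) | reverse

Check, running the answer program on each example:
  [-2, 3, 22, -5, 9, 15] -> [-6, 9, 66, -15, 27, 45] -> [-6, 9, 66, -15, 27, 45] -> [-12, 18, 132, -30, 54, 90] -> [90, 54, -30, 132, 18, -12]
  [19, -50, 13, -41, 40, -5, -26] -> [57, -150, 39, -123, 120, -15, -78] -> [57, -150, 39, -123, 120, -15, -78] -> [114, -300, 78, -246, 240, -30, -156] -> [-156, -30, 240, -246, 78, -300, 114]
  [46, 8, -7] -> [138, 24, -21] -> [138, 24, -21] -> [276, 48, -42] -> [-42, 48, 276]
  [-15, 12, -11, 2] -> [-45, 36, -33, 6] -> [-45, 36, -33, 6] -> [-90, 72, -66, 12] -> [12, -66, 72, -90]
  [21, 4, 4, -2, 29] -> [63, 12, 12, -6, 87] -> [63, 12, -6, 87] -> [126, 24, -12, 174] -> [174, -12, 24, 126]
  [-24, -31, -13, -45, 15, 26] -> [-72, -93, -39, -135, 45, 78] -> [-72, -93, -39, -135, 45, 78] -> [-144, -186, -78, -270, 90, 156] -> [156, 90, -270, -78, -186, -144]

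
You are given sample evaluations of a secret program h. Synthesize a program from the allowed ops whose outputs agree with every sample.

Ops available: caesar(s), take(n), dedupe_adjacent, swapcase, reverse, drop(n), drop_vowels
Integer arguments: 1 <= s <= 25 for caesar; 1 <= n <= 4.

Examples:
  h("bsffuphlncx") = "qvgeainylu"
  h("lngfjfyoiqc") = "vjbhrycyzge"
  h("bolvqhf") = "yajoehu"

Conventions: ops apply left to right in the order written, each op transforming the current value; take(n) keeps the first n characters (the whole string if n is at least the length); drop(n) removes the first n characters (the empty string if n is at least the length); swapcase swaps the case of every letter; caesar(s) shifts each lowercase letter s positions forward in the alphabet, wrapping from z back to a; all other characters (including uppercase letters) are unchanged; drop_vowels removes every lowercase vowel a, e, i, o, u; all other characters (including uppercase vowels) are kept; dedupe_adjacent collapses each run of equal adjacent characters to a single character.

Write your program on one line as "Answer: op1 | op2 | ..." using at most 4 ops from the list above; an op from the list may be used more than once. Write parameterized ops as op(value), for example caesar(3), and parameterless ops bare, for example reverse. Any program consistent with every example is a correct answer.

reverse | dedupe_adjacent | caesar(3) | caesar(16)

Check, running the answer program on each example:
  "bsffuphlncx" -> "xcnlhpuffsb" -> "xcnlhpufsb" -> "afqoksxive" -> "qvgeainylu"
  "lngfjfyoiqc" -> "cqioyfjfgnl" -> "cqioyfjfgnl" -> "ftlrbimijqo" -> "vjbhrycyzge"
  "bolvqhf" -> "fhqvlob" -> "fhqvlob" -> "iktyore" -> "yajoehu"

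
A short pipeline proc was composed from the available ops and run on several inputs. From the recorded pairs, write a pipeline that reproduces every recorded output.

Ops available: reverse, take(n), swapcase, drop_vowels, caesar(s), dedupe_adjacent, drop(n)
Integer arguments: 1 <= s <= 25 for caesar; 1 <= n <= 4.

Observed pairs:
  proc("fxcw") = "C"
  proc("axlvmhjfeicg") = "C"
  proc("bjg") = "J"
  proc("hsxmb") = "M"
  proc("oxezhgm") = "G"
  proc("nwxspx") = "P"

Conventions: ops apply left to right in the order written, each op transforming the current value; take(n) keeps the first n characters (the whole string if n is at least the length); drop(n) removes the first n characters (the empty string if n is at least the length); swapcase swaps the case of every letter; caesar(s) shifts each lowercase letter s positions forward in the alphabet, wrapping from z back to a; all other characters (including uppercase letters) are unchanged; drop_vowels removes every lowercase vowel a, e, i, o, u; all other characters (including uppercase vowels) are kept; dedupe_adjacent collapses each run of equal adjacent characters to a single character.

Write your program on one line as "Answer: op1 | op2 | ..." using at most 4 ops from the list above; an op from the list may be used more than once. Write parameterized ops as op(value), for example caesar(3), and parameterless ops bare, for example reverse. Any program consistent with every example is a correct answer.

swapcase | reverse | drop(1) | take(1)

Check, running the answer program on each example:
  "fxcw" -> "FXCW" -> "WCXF" -> "CXF" -> "C"
  "axlvmhjfeicg" -> "AXLVMHJFEICG" -> "GCIEFJHMVLXA" -> "CIEFJHMVLXA" -> "C"
  "bjg" -> "BJG" -> "GJB" -> "JB" -> "J"
  "hsxmb" -> "HSXMB" -> "BMXSH" -> "MXSH" -> "M"
  "oxezhgm" -> "OXEZHGM" -> "MGHZEXO" -> "GHZEXO" -> "G"
  "nwxspx" -> "NWXSPX" -> "XPSXWN" -> "PSXWN" -> "P"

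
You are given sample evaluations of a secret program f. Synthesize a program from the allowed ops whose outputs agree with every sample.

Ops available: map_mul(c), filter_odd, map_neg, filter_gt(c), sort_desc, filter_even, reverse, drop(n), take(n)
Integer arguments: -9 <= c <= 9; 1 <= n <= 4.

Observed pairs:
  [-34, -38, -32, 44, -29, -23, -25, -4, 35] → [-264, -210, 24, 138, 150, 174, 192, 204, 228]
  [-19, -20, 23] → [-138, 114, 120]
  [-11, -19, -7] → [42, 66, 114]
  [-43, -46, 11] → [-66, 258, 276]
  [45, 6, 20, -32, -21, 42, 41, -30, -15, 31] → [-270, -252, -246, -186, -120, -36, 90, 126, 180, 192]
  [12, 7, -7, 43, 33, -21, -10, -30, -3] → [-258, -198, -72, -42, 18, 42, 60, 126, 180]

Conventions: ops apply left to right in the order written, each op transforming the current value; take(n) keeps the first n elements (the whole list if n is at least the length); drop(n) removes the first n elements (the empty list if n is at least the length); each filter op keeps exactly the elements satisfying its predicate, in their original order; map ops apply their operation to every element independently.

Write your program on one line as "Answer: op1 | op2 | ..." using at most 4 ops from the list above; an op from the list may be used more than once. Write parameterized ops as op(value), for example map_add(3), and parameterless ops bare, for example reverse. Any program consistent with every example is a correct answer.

sort_desc | map_mul(6) | map_neg

Check, running the answer program on each example:
  [-34, -38, -32, 44, -29, -23, -25, -4, 35] -> [44, 35, -4, -23, -25, -29, -32, -34, -38] -> [264, 210, -24, -138, -150, -174, -192, -204, -228] -> [-264, -210, 24, 138, 150, 174, 192, 204, 228]
  [-19, -20, 23] -> [23, -19, -20] -> [138, -114, -120] -> [-138, 114, 120]
  [-11, -19, -7] -> [-7, -11, -19] -> [-42, -66, -114] -> [42, 66, 114]
  [-43, -46, 11] -> [11, -43, -46] -> [66, -258, -276] -> [-66, 258, 276]
  [45, 6, 20, -32, -21, 42, 41, -30, -15, 31] -> [45, 42, 41, 31, 20, 6, -15, -21, -30, -32] -> [270, 252, 246, 186, 120, 36, -90, -126, -180, -192] -> [-270, -252, -246, -186, -120, -36, 90, 126, 180, 192]
  [12, 7, -7, 43, 33, -21, -10, -30, -3] -> [43, 33, 12, 7, -3, -7, -10, -21, -30] -> [258, 198, 72, 42, -18, -42, -60, -126, -180] -> [-258, -198, -72, -42, 18, 42, 60, 126, 180]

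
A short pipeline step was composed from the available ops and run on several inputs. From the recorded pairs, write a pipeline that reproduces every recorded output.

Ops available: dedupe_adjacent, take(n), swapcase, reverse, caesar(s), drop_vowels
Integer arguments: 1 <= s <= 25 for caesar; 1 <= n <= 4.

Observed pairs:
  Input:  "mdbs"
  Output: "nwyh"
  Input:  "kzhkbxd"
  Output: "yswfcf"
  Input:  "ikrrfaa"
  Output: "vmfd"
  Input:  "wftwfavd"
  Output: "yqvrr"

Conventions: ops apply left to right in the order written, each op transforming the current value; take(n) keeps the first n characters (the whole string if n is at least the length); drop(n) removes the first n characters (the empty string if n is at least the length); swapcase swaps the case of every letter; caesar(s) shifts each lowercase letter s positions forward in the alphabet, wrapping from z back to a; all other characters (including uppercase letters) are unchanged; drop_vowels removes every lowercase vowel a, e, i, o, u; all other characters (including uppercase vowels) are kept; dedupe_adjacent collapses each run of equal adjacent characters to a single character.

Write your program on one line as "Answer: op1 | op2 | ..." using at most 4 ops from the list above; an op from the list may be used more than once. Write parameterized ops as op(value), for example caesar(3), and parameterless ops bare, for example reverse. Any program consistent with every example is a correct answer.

caesar(21) | reverse | dedupe_adjacent | drop_vowels

Check, running the answer program on each example:
  "mdbs" -> "hywn" -> "nwyh" -> "nwyh" -> "nwyh"
  "kzhkbxd" -> "fucfwsy" -> "yswfcuf" -> "yswfcuf" -> "yswfcf"
  "ikrrfaa" -> "dfmmavv" -> "vvammfd" -> "vamfd" -> "vmfd"
  "wftwfavd" -> "raoravqy" -> "yqvaroar" -> "yqvaroar" -> "yqvrr"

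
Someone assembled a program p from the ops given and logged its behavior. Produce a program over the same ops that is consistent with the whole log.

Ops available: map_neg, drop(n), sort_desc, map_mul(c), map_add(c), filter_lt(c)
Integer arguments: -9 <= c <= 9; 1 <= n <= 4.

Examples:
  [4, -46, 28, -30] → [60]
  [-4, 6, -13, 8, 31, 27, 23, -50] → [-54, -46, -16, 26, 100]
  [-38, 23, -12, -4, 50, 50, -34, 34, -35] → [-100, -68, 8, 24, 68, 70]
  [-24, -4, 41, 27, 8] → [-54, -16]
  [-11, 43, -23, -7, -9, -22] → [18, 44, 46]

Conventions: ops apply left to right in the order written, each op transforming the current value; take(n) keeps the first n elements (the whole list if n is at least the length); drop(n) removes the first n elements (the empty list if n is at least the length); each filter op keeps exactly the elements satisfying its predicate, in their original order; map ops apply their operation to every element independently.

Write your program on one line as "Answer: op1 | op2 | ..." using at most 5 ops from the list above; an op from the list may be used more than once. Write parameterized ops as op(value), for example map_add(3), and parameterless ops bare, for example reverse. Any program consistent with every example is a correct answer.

drop(2) | sort_desc | drop(1) | map_mul(-2)

Check, running the answer program on each example:
  [4, -46, 28, -30] -> [28, -30] -> [28, -30] -> [-30] -> [60]
  [-4, 6, -13, 8, 31, 27, 23, -50] -> [-13, 8, 31, 27, 23, -50] -> [31, 27, 23, 8, -13, -50] -> [27, 23, 8, -13, -50] -> [-54, -46, -16, 26, 100]
  [-38, 23, -12, -4, 50, 50, -34, 34, -35] -> [-12, -4, 50, 50, -34, 34, -35] -> [50, 50, 34, -4, -12, -34, -35] -> [50, 34, -4, -12, -34, -35] -> [-100, -68, 8, 24, 68, 70]
  [-24, -4, 41, 27, 8] -> [41, 27, 8] -> [41, 27, 8] -> [27, 8] -> [-54, -16]
  [-11, 43, -23, -7, -9, -22] -> [-23, -7, -9, -22] -> [-7, -9, -22, -23] -> [-9, -22, -23] -> [18, 44, 46]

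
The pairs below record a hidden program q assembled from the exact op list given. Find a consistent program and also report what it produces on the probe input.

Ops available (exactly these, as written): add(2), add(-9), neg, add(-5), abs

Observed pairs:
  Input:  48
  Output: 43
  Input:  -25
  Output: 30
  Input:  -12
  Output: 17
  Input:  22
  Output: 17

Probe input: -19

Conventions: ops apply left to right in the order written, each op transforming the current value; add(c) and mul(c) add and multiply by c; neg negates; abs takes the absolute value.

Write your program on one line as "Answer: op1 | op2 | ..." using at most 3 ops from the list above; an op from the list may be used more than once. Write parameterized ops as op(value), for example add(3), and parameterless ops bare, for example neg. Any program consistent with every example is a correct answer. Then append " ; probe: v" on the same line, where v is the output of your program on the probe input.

add(-5) | abs ; probe: 24

Check, running the answer program on each example:
  48 -> 43 -> 43
  -25 -> -30 -> 30
  -12 -> -17 -> 17
  22 -> 17 -> 17
  probe: -19 -> -24 -> 24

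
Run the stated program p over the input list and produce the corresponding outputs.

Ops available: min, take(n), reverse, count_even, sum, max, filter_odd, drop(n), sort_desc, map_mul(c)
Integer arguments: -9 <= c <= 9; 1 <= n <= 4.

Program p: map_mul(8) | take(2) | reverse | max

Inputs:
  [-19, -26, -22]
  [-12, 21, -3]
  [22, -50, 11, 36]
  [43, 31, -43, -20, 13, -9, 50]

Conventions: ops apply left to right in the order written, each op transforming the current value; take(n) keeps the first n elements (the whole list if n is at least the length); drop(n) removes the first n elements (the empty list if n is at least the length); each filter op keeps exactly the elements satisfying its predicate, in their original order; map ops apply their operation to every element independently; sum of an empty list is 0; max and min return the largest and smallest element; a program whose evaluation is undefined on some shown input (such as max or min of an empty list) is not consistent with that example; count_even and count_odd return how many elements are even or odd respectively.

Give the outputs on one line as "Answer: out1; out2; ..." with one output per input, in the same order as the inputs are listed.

Execution, op by op:
  [-19, -26, -22] -> [-152, -208, -176] -> [-152, -208] -> [-208, -152] -> -152
  [-12, 21, -3] -> [-96, 168, -24] -> [-96, 168] -> [168, -96] -> 168
  [22, -50, 11, 36] -> [176, -400, 88, 288] -> [176, -400] -> [-400, 176] -> 176
  [43, 31, -43, -20, 13, -9, 50] -> [344, 248, -344, -160, 104, -72, 400] -> [344, 248] -> [248, 344] -> 344

-152; 168; 176; 344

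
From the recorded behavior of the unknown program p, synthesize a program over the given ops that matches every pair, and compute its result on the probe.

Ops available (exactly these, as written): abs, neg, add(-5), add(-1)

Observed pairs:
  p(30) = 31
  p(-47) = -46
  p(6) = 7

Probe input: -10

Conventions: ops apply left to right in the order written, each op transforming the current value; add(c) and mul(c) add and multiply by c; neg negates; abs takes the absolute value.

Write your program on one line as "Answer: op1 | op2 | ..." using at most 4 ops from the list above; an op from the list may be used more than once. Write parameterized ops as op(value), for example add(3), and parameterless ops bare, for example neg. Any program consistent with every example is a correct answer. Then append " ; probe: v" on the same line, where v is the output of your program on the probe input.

neg | add(-1) | neg ; probe: -9

Check, running the answer program on each example:
  30 -> -30 -> -31 -> 31
  -47 -> 47 -> 46 -> -46
  6 -> -6 -> -7 -> 7
  probe: -10 -> 10 -> 9 -> -9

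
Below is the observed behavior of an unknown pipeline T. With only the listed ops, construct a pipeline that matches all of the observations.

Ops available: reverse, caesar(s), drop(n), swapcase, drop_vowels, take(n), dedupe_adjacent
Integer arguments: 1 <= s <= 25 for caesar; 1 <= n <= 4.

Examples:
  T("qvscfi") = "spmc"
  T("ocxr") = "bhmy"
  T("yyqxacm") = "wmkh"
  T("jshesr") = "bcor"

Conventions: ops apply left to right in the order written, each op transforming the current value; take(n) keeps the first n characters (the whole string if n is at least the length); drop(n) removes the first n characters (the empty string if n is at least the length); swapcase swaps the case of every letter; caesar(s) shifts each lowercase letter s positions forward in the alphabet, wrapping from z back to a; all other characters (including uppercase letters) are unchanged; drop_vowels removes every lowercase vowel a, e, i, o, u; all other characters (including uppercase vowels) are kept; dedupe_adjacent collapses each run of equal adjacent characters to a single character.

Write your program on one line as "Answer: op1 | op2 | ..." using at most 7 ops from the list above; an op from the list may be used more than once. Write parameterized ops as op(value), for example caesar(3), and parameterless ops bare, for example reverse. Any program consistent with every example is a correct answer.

reverse | swapcase | dedupe_adjacent | swapcase | take(4) | caesar(10)

Check, running the answer program on each example:
  "qvscfi" -> "ifcsvq" -> "IFCSVQ" -> "IFCSVQ" -> "ifcsvq" -> "ifcs" -> "spmc"
  "ocxr" -> "rxco" -> "RXCO" -> "RXCO" -> "rxco" -> "rxco" -> "bhmy"
  "yyqxacm" -> "mcaxqyy" -> "MCAXQYY" -> "MCAXQY" -> "mcaxqy" -> "mcax" -> "wmkh"
  "jshesr" -> "rsehsj" -> "RSEHSJ" -> "RSEHSJ" -> "rsehsj" -> "rseh" -> "bcor"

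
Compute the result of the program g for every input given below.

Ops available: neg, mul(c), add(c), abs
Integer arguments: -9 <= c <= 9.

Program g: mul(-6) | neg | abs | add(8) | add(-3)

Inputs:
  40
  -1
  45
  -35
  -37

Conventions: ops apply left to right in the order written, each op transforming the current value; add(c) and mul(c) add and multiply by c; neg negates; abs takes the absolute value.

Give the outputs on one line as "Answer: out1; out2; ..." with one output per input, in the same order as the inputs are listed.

245; 11; 275; 215; 227

Execution, op by op:
  40 -> -240 -> 240 -> 240 -> 248 -> 245
  -1 -> 6 -> -6 -> 6 -> 14 -> 11
  45 -> -270 -> 270 -> 270 -> 278 -> 275
  -35 -> 210 -> -210 -> 210 -> 218 -> 215
  -37 -> 222 -> -222 -> 222 -> 230 -> 227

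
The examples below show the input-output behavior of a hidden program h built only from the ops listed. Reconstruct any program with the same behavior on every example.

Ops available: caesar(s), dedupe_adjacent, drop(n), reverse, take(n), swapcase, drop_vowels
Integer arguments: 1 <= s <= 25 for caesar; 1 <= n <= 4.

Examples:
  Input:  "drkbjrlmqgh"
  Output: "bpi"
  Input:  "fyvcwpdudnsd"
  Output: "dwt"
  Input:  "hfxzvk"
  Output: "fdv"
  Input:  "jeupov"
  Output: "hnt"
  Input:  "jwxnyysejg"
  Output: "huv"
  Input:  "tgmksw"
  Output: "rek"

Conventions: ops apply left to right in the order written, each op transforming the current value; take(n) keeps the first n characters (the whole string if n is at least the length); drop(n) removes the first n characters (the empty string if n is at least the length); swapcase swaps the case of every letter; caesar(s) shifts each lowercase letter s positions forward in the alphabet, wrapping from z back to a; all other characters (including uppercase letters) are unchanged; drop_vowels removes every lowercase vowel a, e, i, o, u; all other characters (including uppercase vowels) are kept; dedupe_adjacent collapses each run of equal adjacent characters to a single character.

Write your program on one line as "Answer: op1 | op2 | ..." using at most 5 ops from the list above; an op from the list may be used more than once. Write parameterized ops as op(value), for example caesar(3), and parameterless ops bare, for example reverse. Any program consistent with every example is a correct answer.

dedupe_adjacent | drop_vowels | caesar(24) | take(3)

Check, running the answer program on each example:
  "drkbjrlmqgh" -> "drkbjrlmqgh" -> "drkbjrlmqgh" -> "bpizhpjkoef" -> "bpi"
  "fyvcwpdudnsd" -> "fyvcwpdudnsd" -> "fyvcwpddnsd" -> "dwtaunbblqb" -> "dwt"
  "hfxzvk" -> "hfxzvk" -> "hfxzvk" -> "fdvxti" -> "fdv"
  "jeupov" -> "jeupov" -> "jpv" -> "hnt" -> "hnt"
  "jwxnyysejg" -> "jwxnysejg" -> "jwxnysjg" -> "huvlwqhe" -> "huv"
  "tgmksw" -> "tgmksw" -> "tgmksw" -> "rekiqu" -> "rek"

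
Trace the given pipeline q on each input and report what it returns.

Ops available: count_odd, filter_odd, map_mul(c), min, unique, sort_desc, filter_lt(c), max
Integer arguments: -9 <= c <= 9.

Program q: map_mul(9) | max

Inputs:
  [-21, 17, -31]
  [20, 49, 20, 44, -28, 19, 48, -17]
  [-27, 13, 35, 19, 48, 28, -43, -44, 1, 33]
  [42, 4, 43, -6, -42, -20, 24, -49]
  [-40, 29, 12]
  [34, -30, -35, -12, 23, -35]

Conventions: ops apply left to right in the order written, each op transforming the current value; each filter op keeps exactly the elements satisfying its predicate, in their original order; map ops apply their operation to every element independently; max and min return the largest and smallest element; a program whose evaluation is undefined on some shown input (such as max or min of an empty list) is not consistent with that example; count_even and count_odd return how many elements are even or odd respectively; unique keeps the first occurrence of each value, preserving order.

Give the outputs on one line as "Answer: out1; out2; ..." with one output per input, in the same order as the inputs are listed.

Execution, op by op:
  [-21, 17, -31] -> [-189, 153, -279] -> 153
  [20, 49, 20, 44, -28, 19, 48, -17] -> [180, 441, 180, 396, -252, 171, 432, -153] -> 441
  [-27, 13, 35, 19, 48, 28, -43, -44, 1, 33] -> [-243, 117, 315, 171, 432, 252, -387, -396, 9, 297] -> 432
  [42, 4, 43, -6, -42, -20, 24, -49] -> [378, 36, 387, -54, -378, -180, 216, -441] -> 387
  [-40, 29, 12] -> [-360, 261, 108] -> 261
  [34, -30, -35, -12, 23, -35] -> [306, -270, -315, -108, 207, -315] -> 306

153; 441; 432; 387; 261; 306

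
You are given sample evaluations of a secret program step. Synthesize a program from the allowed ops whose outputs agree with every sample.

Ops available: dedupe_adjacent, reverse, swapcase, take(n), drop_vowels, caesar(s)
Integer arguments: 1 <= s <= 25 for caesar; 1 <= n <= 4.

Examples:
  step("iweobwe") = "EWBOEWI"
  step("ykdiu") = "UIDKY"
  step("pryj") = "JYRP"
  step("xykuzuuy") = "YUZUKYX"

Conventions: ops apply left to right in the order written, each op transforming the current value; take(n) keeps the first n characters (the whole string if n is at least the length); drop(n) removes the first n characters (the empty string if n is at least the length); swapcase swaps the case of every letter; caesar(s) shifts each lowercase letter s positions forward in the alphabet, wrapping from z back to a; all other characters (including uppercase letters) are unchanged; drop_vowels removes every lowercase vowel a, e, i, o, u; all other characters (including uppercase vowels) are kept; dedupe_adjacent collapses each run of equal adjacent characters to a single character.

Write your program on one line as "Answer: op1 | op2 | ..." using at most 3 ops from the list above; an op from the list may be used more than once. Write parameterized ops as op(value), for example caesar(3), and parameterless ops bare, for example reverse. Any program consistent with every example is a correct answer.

dedupe_adjacent | swapcase | reverse

Check, running the answer program on each example:
  "iweobwe" -> "iweobwe" -> "IWEOBWE" -> "EWBOEWI"
  "ykdiu" -> "ykdiu" -> "YKDIU" -> "UIDKY"
  "pryj" -> "pryj" -> "PRYJ" -> "JYRP"
  "xykuzuuy" -> "xykuzuy" -> "XYKUZUY" -> "YUZUKYX"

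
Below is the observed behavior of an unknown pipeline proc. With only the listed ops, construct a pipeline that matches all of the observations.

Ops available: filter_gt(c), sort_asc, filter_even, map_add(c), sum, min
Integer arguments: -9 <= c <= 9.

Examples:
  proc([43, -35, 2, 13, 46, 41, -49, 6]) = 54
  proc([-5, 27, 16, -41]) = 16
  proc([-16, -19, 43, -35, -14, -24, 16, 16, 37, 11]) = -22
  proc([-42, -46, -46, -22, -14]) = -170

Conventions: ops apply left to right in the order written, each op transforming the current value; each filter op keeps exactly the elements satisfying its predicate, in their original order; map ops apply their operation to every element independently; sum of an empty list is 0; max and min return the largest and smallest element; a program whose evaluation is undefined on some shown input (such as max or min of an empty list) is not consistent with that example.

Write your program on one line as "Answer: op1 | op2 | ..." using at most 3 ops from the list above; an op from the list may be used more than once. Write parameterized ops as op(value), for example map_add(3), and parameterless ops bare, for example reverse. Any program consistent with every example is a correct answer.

filter_even | sum

Check, running the answer program on each example:
  [43, -35, 2, 13, 46, 41, -49, 6] -> [2, 46, 6] -> 54
  [-5, 27, 16, -41] -> [16] -> 16
  [-16, -19, 43, -35, -14, -24, 16, 16, 37, 11] -> [-16, -14, -24, 16, 16] -> -22
  [-42, -46, -46, -22, -14] -> [-42, -46, -46, -22, -14] -> -170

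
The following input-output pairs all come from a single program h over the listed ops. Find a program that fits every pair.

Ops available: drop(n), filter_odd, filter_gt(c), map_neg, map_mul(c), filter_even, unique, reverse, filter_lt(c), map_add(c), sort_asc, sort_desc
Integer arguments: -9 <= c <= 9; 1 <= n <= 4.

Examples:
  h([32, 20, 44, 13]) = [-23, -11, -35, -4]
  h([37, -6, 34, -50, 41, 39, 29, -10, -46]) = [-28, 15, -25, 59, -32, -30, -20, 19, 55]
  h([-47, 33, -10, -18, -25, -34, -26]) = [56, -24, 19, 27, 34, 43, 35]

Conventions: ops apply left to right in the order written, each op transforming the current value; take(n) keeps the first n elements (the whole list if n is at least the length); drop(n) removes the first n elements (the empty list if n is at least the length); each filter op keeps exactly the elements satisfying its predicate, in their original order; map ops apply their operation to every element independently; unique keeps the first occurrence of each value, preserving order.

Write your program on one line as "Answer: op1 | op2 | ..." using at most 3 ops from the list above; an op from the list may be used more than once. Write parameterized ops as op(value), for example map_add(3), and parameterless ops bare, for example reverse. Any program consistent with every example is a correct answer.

map_add(-9) | map_neg

Check, running the answer program on each example:
  [32, 20, 44, 13] -> [23, 11, 35, 4] -> [-23, -11, -35, -4]
  [37, -6, 34, -50, 41, 39, 29, -10, -46] -> [28, -15, 25, -59, 32, 30, 20, -19, -55] -> [-28, 15, -25, 59, -32, -30, -20, 19, 55]
  [-47, 33, -10, -18, -25, -34, -26] -> [-56, 24, -19, -27, -34, -43, -35] -> [56, -24, 19, 27, 34, 43, 35]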